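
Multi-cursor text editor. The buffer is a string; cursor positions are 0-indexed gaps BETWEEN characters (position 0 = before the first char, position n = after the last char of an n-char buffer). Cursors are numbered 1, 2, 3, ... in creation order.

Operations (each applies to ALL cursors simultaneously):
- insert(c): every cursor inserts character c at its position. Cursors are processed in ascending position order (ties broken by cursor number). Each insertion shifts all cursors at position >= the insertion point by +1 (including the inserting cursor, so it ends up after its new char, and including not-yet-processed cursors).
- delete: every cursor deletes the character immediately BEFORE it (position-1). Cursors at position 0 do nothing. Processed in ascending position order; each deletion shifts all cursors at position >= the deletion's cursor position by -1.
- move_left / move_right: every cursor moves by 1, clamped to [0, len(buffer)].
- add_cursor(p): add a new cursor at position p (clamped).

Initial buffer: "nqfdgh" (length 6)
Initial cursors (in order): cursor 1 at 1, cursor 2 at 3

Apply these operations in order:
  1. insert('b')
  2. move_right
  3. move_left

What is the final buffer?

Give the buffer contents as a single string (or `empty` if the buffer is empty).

After op 1 (insert('b')): buffer="nbqfbdgh" (len 8), cursors c1@2 c2@5, authorship .1..2...
After op 2 (move_right): buffer="nbqfbdgh" (len 8), cursors c1@3 c2@6, authorship .1..2...
After op 3 (move_left): buffer="nbqfbdgh" (len 8), cursors c1@2 c2@5, authorship .1..2...

Answer: nbqfbdgh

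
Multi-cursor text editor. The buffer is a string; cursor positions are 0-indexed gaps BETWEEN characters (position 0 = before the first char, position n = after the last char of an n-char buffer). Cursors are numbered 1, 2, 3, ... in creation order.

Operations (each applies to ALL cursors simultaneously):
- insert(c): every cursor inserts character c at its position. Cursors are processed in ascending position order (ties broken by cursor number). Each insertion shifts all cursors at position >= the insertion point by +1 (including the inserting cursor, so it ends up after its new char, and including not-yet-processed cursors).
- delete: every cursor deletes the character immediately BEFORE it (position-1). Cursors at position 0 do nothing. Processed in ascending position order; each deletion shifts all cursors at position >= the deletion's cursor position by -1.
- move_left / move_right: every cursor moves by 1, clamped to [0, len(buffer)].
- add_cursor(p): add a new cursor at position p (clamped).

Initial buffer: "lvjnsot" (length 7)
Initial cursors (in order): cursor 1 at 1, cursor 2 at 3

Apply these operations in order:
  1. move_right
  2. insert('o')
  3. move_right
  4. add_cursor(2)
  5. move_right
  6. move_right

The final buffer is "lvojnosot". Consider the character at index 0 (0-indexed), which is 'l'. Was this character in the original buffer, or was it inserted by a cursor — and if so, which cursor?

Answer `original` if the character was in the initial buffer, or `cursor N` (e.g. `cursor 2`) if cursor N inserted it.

Answer: original

Derivation:
After op 1 (move_right): buffer="lvjnsot" (len 7), cursors c1@2 c2@4, authorship .......
After op 2 (insert('o')): buffer="lvojnosot" (len 9), cursors c1@3 c2@6, authorship ..1..2...
After op 3 (move_right): buffer="lvojnosot" (len 9), cursors c1@4 c2@7, authorship ..1..2...
After op 4 (add_cursor(2)): buffer="lvojnosot" (len 9), cursors c3@2 c1@4 c2@7, authorship ..1..2...
After op 5 (move_right): buffer="lvojnosot" (len 9), cursors c3@3 c1@5 c2@8, authorship ..1..2...
After op 6 (move_right): buffer="lvojnosot" (len 9), cursors c3@4 c1@6 c2@9, authorship ..1..2...
Authorship (.=original, N=cursor N): . . 1 . . 2 . . .
Index 0: author = original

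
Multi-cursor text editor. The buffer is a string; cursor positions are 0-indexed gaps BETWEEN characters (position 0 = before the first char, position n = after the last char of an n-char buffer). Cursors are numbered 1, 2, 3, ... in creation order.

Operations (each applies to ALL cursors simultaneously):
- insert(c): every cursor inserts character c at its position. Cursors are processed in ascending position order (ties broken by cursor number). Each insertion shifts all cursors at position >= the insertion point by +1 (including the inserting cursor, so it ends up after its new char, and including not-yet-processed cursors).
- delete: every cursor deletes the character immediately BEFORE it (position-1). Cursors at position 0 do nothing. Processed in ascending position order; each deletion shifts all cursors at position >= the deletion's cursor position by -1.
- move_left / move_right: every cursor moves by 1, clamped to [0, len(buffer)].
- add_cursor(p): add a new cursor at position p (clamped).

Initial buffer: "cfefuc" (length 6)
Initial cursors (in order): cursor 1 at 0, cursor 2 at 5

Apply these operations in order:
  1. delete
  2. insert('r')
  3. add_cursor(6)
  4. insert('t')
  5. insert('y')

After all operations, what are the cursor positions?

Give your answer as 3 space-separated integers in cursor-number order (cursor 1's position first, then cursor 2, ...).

After op 1 (delete): buffer="cfefc" (len 5), cursors c1@0 c2@4, authorship .....
After op 2 (insert('r')): buffer="rcfefrc" (len 7), cursors c1@1 c2@6, authorship 1....2.
After op 3 (add_cursor(6)): buffer="rcfefrc" (len 7), cursors c1@1 c2@6 c3@6, authorship 1....2.
After op 4 (insert('t')): buffer="rtcfefrttc" (len 10), cursors c1@2 c2@9 c3@9, authorship 11....223.
After op 5 (insert('y')): buffer="rtycfefrttyyc" (len 13), cursors c1@3 c2@12 c3@12, authorship 111....22323.

Answer: 3 12 12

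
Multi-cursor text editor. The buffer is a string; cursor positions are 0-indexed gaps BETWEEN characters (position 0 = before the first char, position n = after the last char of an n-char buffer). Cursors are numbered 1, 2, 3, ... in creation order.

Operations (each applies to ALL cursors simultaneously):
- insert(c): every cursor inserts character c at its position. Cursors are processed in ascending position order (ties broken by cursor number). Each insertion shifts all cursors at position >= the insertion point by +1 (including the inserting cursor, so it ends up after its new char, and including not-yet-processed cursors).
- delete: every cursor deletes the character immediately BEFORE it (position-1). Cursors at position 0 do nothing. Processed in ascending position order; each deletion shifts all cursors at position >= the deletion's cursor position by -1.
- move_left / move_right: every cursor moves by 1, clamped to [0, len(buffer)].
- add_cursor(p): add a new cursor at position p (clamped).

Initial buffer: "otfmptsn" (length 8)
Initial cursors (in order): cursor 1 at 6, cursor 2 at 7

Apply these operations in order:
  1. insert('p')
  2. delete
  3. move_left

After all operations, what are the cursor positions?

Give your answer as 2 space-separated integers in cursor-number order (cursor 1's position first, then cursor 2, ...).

After op 1 (insert('p')): buffer="otfmptpspn" (len 10), cursors c1@7 c2@9, authorship ......1.2.
After op 2 (delete): buffer="otfmptsn" (len 8), cursors c1@6 c2@7, authorship ........
After op 3 (move_left): buffer="otfmptsn" (len 8), cursors c1@5 c2@6, authorship ........

Answer: 5 6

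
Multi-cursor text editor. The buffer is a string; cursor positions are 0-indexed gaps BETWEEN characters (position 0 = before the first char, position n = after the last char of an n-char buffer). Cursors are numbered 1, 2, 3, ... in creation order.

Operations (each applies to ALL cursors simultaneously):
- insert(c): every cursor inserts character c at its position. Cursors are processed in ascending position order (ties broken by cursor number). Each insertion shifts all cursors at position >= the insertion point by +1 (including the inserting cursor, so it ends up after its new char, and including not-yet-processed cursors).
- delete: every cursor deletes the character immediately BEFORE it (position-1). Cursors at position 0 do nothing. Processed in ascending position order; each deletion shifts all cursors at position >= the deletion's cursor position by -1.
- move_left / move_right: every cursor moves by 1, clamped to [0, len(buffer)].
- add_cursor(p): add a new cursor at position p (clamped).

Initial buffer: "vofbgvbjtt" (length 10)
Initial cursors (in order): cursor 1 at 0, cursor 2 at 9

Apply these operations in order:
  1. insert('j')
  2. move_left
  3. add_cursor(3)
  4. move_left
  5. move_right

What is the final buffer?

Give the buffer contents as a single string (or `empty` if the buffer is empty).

After op 1 (insert('j')): buffer="jvofbgvbjtjt" (len 12), cursors c1@1 c2@11, authorship 1.........2.
After op 2 (move_left): buffer="jvofbgvbjtjt" (len 12), cursors c1@0 c2@10, authorship 1.........2.
After op 3 (add_cursor(3)): buffer="jvofbgvbjtjt" (len 12), cursors c1@0 c3@3 c2@10, authorship 1.........2.
After op 4 (move_left): buffer="jvofbgvbjtjt" (len 12), cursors c1@0 c3@2 c2@9, authorship 1.........2.
After op 5 (move_right): buffer="jvofbgvbjtjt" (len 12), cursors c1@1 c3@3 c2@10, authorship 1.........2.

Answer: jvofbgvbjtjt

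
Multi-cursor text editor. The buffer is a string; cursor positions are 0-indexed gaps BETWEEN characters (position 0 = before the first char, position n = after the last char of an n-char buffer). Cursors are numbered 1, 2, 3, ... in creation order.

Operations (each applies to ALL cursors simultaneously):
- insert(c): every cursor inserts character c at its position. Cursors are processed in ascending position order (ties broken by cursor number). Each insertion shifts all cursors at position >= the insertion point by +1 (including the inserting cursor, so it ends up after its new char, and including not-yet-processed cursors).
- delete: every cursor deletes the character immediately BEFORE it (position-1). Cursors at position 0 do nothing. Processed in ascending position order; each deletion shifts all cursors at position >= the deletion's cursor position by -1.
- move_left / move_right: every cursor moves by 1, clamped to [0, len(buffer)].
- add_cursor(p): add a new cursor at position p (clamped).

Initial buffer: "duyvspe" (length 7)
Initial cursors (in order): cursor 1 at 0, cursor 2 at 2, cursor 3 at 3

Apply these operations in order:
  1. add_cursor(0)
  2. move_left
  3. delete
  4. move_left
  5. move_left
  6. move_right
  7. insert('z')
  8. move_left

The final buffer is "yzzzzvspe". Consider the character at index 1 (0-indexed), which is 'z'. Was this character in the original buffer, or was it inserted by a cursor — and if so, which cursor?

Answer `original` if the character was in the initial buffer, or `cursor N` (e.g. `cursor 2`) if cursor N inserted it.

Answer: cursor 1

Derivation:
After op 1 (add_cursor(0)): buffer="duyvspe" (len 7), cursors c1@0 c4@0 c2@2 c3@3, authorship .......
After op 2 (move_left): buffer="duyvspe" (len 7), cursors c1@0 c4@0 c2@1 c3@2, authorship .......
After op 3 (delete): buffer="yvspe" (len 5), cursors c1@0 c2@0 c3@0 c4@0, authorship .....
After op 4 (move_left): buffer="yvspe" (len 5), cursors c1@0 c2@0 c3@0 c4@0, authorship .....
After op 5 (move_left): buffer="yvspe" (len 5), cursors c1@0 c2@0 c3@0 c4@0, authorship .....
After op 6 (move_right): buffer="yvspe" (len 5), cursors c1@1 c2@1 c3@1 c4@1, authorship .....
After op 7 (insert('z')): buffer="yzzzzvspe" (len 9), cursors c1@5 c2@5 c3@5 c4@5, authorship .1234....
After op 8 (move_left): buffer="yzzzzvspe" (len 9), cursors c1@4 c2@4 c3@4 c4@4, authorship .1234....
Authorship (.=original, N=cursor N): . 1 2 3 4 . . . .
Index 1: author = 1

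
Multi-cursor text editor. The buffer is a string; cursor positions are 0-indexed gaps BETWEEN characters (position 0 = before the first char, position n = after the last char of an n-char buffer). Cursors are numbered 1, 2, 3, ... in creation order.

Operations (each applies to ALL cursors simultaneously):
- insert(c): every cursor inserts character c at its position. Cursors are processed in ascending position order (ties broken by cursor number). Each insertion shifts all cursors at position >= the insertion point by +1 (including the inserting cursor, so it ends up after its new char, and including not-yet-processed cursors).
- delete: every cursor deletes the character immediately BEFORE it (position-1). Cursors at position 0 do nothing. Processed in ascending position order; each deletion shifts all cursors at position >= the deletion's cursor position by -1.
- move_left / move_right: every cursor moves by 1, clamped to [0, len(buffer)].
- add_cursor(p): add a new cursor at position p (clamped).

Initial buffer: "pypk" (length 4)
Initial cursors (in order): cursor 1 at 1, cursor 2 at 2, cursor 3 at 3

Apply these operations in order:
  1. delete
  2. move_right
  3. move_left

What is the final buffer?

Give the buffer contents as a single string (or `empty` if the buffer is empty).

Answer: k

Derivation:
After op 1 (delete): buffer="k" (len 1), cursors c1@0 c2@0 c3@0, authorship .
After op 2 (move_right): buffer="k" (len 1), cursors c1@1 c2@1 c3@1, authorship .
After op 3 (move_left): buffer="k" (len 1), cursors c1@0 c2@0 c3@0, authorship .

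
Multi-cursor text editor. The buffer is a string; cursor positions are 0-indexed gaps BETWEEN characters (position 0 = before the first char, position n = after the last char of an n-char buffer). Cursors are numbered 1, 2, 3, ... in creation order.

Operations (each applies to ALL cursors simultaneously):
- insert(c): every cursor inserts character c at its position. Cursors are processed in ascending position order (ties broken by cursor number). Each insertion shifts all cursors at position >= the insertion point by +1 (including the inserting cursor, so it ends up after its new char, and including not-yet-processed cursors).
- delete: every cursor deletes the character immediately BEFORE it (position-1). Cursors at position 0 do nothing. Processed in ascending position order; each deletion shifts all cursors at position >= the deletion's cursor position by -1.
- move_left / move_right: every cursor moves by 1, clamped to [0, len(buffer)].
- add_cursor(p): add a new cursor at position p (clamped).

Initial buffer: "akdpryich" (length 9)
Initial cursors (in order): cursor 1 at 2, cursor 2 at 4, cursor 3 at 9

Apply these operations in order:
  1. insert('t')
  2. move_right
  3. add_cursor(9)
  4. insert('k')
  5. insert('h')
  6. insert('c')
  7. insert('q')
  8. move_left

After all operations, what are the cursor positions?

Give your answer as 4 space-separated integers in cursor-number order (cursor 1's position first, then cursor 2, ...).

Answer: 7 14 27 20

Derivation:
After op 1 (insert('t')): buffer="aktdptryicht" (len 12), cursors c1@3 c2@6 c3@12, authorship ..1..2.....3
After op 2 (move_right): buffer="aktdptryicht" (len 12), cursors c1@4 c2@7 c3@12, authorship ..1..2.....3
After op 3 (add_cursor(9)): buffer="aktdptryicht" (len 12), cursors c1@4 c2@7 c4@9 c3@12, authorship ..1..2.....3
After op 4 (insert('k')): buffer="aktdkptrkyikchtk" (len 16), cursors c1@5 c2@9 c4@12 c3@16, authorship ..1.1.2.2..4..33
After op 5 (insert('h')): buffer="aktdkhptrkhyikhchtkh" (len 20), cursors c1@6 c2@11 c4@15 c3@20, authorship ..1.11.2.22..44..333
After op 6 (insert('c')): buffer="aktdkhcptrkhcyikhcchtkhc" (len 24), cursors c1@7 c2@13 c4@18 c3@24, authorship ..1.111.2.222..444..3333
After op 7 (insert('q')): buffer="aktdkhcqptrkhcqyikhcqchtkhcq" (len 28), cursors c1@8 c2@15 c4@21 c3@28, authorship ..1.1111.2.2222..4444..33333
After op 8 (move_left): buffer="aktdkhcqptrkhcqyikhcqchtkhcq" (len 28), cursors c1@7 c2@14 c4@20 c3@27, authorship ..1.1111.2.2222..4444..33333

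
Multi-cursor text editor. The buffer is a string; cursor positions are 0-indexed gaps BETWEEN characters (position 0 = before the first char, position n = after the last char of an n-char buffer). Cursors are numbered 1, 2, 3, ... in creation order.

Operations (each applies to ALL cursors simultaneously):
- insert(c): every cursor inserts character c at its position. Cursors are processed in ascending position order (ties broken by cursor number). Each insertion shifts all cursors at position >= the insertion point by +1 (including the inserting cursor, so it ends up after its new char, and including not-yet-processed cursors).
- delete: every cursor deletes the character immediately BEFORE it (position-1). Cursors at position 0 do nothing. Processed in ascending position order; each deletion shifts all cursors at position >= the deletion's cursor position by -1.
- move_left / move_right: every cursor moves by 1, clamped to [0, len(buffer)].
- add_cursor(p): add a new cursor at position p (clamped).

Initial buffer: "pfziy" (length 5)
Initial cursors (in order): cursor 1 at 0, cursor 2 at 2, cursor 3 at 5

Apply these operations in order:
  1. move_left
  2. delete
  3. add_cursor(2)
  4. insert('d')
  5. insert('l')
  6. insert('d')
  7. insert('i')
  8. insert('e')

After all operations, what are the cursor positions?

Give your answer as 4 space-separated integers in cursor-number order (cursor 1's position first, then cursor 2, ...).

Answer: 10 10 22 22

Derivation:
After op 1 (move_left): buffer="pfziy" (len 5), cursors c1@0 c2@1 c3@4, authorship .....
After op 2 (delete): buffer="fzy" (len 3), cursors c1@0 c2@0 c3@2, authorship ...
After op 3 (add_cursor(2)): buffer="fzy" (len 3), cursors c1@0 c2@0 c3@2 c4@2, authorship ...
After op 4 (insert('d')): buffer="ddfzddy" (len 7), cursors c1@2 c2@2 c3@6 c4@6, authorship 12..34.
After op 5 (insert('l')): buffer="ddllfzddlly" (len 11), cursors c1@4 c2@4 c3@10 c4@10, authorship 1212..3434.
After op 6 (insert('d')): buffer="ddllddfzddllddy" (len 15), cursors c1@6 c2@6 c3@14 c4@14, authorship 121212..343434.
After op 7 (insert('i')): buffer="ddllddiifzddllddiiy" (len 19), cursors c1@8 c2@8 c3@18 c4@18, authorship 12121212..34343434.
After op 8 (insert('e')): buffer="ddllddiieefzddllddiieey" (len 23), cursors c1@10 c2@10 c3@22 c4@22, authorship 1212121212..3434343434.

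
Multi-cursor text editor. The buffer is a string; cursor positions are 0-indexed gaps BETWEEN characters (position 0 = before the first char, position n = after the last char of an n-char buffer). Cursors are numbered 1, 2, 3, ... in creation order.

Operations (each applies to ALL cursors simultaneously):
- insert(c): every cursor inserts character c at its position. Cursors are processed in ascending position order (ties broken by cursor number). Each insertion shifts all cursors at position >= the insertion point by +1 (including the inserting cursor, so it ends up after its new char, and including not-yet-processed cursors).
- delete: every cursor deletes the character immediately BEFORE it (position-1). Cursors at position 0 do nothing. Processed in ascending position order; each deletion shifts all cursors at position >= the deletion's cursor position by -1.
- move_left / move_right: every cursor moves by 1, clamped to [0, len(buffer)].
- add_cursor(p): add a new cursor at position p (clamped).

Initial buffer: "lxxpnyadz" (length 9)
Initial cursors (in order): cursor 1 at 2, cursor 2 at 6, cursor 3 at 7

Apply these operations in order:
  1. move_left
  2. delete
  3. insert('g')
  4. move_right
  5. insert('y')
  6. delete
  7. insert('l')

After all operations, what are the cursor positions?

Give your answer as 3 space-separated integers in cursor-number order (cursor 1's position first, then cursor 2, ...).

After op 1 (move_left): buffer="lxxpnyadz" (len 9), cursors c1@1 c2@5 c3@6, authorship .........
After op 2 (delete): buffer="xxpadz" (len 6), cursors c1@0 c2@3 c3@3, authorship ......
After op 3 (insert('g')): buffer="gxxpggadz" (len 9), cursors c1@1 c2@6 c3@6, authorship 1...23...
After op 4 (move_right): buffer="gxxpggadz" (len 9), cursors c1@2 c2@7 c3@7, authorship 1...23...
After op 5 (insert('y')): buffer="gxyxpggayydz" (len 12), cursors c1@3 c2@10 c3@10, authorship 1.1..23.23..
After op 6 (delete): buffer="gxxpggadz" (len 9), cursors c1@2 c2@7 c3@7, authorship 1...23...
After op 7 (insert('l')): buffer="gxlxpggalldz" (len 12), cursors c1@3 c2@10 c3@10, authorship 1.1..23.23..

Answer: 3 10 10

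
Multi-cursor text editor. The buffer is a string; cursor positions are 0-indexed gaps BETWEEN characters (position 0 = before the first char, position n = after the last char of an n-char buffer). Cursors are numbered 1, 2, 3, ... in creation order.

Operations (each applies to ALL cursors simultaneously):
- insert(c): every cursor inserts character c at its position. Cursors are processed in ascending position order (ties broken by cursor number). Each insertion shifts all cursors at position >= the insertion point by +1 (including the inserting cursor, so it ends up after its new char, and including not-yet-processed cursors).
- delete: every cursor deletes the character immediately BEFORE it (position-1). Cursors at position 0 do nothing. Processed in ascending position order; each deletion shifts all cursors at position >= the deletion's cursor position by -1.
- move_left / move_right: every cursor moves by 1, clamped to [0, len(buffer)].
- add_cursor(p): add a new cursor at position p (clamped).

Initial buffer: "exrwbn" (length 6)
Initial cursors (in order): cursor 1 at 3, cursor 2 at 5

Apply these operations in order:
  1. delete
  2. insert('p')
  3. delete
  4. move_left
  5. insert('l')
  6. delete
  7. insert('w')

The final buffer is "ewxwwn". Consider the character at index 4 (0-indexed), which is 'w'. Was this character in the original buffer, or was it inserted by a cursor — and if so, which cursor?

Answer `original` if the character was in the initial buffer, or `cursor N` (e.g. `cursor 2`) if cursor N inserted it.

After op 1 (delete): buffer="exwn" (len 4), cursors c1@2 c2@3, authorship ....
After op 2 (insert('p')): buffer="expwpn" (len 6), cursors c1@3 c2@5, authorship ..1.2.
After op 3 (delete): buffer="exwn" (len 4), cursors c1@2 c2@3, authorship ....
After op 4 (move_left): buffer="exwn" (len 4), cursors c1@1 c2@2, authorship ....
After op 5 (insert('l')): buffer="elxlwn" (len 6), cursors c1@2 c2@4, authorship .1.2..
After op 6 (delete): buffer="exwn" (len 4), cursors c1@1 c2@2, authorship ....
After op 7 (insert('w')): buffer="ewxwwn" (len 6), cursors c1@2 c2@4, authorship .1.2..
Authorship (.=original, N=cursor N): . 1 . 2 . .
Index 4: author = original

Answer: original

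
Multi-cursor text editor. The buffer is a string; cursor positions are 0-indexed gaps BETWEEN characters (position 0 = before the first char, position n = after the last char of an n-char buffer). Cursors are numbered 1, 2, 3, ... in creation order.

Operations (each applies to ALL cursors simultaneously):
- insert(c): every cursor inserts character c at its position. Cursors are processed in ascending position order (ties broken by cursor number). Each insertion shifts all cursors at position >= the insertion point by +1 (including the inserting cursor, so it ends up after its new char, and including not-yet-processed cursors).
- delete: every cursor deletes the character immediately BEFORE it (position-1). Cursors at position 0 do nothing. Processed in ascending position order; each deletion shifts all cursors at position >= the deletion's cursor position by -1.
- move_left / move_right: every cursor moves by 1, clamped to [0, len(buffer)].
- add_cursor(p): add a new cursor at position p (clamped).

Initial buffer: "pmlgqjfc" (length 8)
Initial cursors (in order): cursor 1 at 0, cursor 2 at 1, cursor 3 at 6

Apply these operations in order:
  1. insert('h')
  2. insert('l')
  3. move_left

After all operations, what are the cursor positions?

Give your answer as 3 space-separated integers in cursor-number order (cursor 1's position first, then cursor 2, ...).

After op 1 (insert('h')): buffer="hphmlgqjhfc" (len 11), cursors c1@1 c2@3 c3@9, authorship 1.2.....3..
After op 2 (insert('l')): buffer="hlphlmlgqjhlfc" (len 14), cursors c1@2 c2@5 c3@12, authorship 11.22.....33..
After op 3 (move_left): buffer="hlphlmlgqjhlfc" (len 14), cursors c1@1 c2@4 c3@11, authorship 11.22.....33..

Answer: 1 4 11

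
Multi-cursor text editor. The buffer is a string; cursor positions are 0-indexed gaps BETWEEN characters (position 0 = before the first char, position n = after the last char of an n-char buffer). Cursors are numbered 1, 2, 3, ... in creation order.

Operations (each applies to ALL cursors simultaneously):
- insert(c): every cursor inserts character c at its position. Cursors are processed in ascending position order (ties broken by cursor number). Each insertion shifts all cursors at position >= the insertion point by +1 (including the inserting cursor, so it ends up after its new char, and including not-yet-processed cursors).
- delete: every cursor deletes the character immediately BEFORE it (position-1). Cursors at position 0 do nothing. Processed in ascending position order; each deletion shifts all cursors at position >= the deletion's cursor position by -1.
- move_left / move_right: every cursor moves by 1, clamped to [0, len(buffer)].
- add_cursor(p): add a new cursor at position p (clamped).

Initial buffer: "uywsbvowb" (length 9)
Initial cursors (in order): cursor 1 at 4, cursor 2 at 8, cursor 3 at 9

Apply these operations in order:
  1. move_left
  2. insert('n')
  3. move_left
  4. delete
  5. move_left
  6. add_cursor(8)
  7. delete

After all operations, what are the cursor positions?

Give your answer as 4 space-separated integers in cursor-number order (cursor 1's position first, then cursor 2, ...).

Answer: 0 3 3 4

Derivation:
After op 1 (move_left): buffer="uywsbvowb" (len 9), cursors c1@3 c2@7 c3@8, authorship .........
After op 2 (insert('n')): buffer="uywnsbvonwnb" (len 12), cursors c1@4 c2@9 c3@11, authorship ...1....2.3.
After op 3 (move_left): buffer="uywnsbvonwnb" (len 12), cursors c1@3 c2@8 c3@10, authorship ...1....2.3.
After op 4 (delete): buffer="uynsbvnnb" (len 9), cursors c1@2 c2@6 c3@7, authorship ..1...23.
After op 5 (move_left): buffer="uynsbvnnb" (len 9), cursors c1@1 c2@5 c3@6, authorship ..1...23.
After op 6 (add_cursor(8)): buffer="uynsbvnnb" (len 9), cursors c1@1 c2@5 c3@6 c4@8, authorship ..1...23.
After op 7 (delete): buffer="ynsnb" (len 5), cursors c1@0 c2@3 c3@3 c4@4, authorship .1.2.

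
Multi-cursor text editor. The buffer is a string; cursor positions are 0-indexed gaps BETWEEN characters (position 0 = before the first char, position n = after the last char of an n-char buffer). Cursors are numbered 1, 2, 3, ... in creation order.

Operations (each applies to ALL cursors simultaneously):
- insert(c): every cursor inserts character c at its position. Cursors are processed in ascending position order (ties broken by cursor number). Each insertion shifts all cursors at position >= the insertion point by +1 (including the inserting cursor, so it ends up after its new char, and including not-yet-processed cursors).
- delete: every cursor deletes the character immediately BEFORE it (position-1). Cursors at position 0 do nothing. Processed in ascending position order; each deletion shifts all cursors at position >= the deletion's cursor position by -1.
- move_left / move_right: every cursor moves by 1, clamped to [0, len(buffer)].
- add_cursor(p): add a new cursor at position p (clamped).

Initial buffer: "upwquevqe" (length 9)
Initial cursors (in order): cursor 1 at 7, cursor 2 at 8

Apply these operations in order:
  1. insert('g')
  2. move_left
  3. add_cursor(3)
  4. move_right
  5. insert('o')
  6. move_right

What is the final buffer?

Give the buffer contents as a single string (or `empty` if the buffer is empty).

After op 1 (insert('g')): buffer="upwquevgqge" (len 11), cursors c1@8 c2@10, authorship .......1.2.
After op 2 (move_left): buffer="upwquevgqge" (len 11), cursors c1@7 c2@9, authorship .......1.2.
After op 3 (add_cursor(3)): buffer="upwquevgqge" (len 11), cursors c3@3 c1@7 c2@9, authorship .......1.2.
After op 4 (move_right): buffer="upwquevgqge" (len 11), cursors c3@4 c1@8 c2@10, authorship .......1.2.
After op 5 (insert('o')): buffer="upwqouevgoqgoe" (len 14), cursors c3@5 c1@10 c2@13, authorship ....3...11.22.
After op 6 (move_right): buffer="upwqouevgoqgoe" (len 14), cursors c3@6 c1@11 c2@14, authorship ....3...11.22.

Answer: upwqouevgoqgoe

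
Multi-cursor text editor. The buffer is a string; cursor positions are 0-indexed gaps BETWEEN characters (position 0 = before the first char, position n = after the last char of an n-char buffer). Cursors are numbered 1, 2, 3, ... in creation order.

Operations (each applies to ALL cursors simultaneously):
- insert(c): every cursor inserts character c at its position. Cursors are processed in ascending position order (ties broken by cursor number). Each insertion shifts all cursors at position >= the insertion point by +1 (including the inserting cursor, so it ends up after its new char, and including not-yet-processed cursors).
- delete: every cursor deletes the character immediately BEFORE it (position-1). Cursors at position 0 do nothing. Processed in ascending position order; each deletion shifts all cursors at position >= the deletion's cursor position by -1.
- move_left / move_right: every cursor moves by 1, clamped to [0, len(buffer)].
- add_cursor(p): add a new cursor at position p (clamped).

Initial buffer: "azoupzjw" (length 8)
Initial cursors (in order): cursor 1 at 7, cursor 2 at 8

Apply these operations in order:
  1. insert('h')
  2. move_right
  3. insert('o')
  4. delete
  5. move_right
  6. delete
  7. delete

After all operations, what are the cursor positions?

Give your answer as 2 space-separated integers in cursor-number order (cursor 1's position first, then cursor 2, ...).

After op 1 (insert('h')): buffer="azoupzjhwh" (len 10), cursors c1@8 c2@10, authorship .......1.2
After op 2 (move_right): buffer="azoupzjhwh" (len 10), cursors c1@9 c2@10, authorship .......1.2
After op 3 (insert('o')): buffer="azoupzjhwoho" (len 12), cursors c1@10 c2@12, authorship .......1.122
After op 4 (delete): buffer="azoupzjhwh" (len 10), cursors c1@9 c2@10, authorship .......1.2
After op 5 (move_right): buffer="azoupzjhwh" (len 10), cursors c1@10 c2@10, authorship .......1.2
After op 6 (delete): buffer="azoupzjh" (len 8), cursors c1@8 c2@8, authorship .......1
After op 7 (delete): buffer="azoupz" (len 6), cursors c1@6 c2@6, authorship ......

Answer: 6 6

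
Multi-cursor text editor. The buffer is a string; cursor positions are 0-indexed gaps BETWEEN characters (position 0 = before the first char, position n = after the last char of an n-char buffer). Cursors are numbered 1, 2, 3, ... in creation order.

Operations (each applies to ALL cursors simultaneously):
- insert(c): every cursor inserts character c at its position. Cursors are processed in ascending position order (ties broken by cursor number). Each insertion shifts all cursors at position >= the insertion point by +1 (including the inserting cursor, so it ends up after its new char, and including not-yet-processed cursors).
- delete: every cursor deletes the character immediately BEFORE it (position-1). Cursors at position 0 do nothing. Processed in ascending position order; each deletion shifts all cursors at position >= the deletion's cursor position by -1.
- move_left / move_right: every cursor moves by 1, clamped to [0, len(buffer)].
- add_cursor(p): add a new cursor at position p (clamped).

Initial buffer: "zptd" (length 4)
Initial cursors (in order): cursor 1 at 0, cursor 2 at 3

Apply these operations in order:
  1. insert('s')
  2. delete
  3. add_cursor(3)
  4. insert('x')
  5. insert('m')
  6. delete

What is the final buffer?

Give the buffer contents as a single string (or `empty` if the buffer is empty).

Answer: xzptxxd

Derivation:
After op 1 (insert('s')): buffer="szptsd" (len 6), cursors c1@1 c2@5, authorship 1...2.
After op 2 (delete): buffer="zptd" (len 4), cursors c1@0 c2@3, authorship ....
After op 3 (add_cursor(3)): buffer="zptd" (len 4), cursors c1@0 c2@3 c3@3, authorship ....
After op 4 (insert('x')): buffer="xzptxxd" (len 7), cursors c1@1 c2@6 c3@6, authorship 1...23.
After op 5 (insert('m')): buffer="xmzptxxmmd" (len 10), cursors c1@2 c2@9 c3@9, authorship 11...2323.
After op 6 (delete): buffer="xzptxxd" (len 7), cursors c1@1 c2@6 c3@6, authorship 1...23.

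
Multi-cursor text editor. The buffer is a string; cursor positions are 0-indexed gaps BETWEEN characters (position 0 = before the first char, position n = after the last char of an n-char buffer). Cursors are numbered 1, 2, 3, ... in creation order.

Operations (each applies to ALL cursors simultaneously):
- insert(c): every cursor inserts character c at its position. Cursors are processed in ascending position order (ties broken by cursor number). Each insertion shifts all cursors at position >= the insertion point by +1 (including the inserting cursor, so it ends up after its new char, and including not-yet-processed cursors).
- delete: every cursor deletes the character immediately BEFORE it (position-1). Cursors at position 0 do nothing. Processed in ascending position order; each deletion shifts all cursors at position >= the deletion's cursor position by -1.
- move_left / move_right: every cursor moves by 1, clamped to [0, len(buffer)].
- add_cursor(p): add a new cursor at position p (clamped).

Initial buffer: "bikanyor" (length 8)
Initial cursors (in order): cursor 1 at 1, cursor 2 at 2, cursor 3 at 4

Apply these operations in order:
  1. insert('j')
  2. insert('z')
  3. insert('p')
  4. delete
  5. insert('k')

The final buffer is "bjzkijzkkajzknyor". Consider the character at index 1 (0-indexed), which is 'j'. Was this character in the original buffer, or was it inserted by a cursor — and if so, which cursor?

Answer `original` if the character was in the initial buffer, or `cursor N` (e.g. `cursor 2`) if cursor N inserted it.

After op 1 (insert('j')): buffer="bjijkajnyor" (len 11), cursors c1@2 c2@4 c3@7, authorship .1.2..3....
After op 2 (insert('z')): buffer="bjzijzkajznyor" (len 14), cursors c1@3 c2@6 c3@10, authorship .11.22..33....
After op 3 (insert('p')): buffer="bjzpijzpkajzpnyor" (len 17), cursors c1@4 c2@8 c3@13, authorship .111.222..333....
After op 4 (delete): buffer="bjzijzkajznyor" (len 14), cursors c1@3 c2@6 c3@10, authorship .11.22..33....
After op 5 (insert('k')): buffer="bjzkijzkkajzknyor" (len 17), cursors c1@4 c2@8 c3@13, authorship .111.222..333....
Authorship (.=original, N=cursor N): . 1 1 1 . 2 2 2 . . 3 3 3 . . . .
Index 1: author = 1

Answer: cursor 1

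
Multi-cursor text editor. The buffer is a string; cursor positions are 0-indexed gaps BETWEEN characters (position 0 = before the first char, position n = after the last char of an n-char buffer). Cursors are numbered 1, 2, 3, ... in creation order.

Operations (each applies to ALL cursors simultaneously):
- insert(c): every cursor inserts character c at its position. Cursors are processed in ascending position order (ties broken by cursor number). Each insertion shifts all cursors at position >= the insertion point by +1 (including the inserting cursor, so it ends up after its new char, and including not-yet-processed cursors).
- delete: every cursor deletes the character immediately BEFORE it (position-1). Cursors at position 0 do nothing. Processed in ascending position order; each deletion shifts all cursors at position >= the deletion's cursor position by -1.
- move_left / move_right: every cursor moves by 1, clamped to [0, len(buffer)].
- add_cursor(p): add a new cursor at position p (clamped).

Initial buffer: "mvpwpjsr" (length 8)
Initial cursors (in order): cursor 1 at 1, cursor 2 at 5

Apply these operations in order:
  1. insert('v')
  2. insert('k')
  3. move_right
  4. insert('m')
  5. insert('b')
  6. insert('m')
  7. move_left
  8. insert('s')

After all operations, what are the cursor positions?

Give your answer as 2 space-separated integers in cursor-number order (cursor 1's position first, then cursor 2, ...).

Answer: 7 17

Derivation:
After op 1 (insert('v')): buffer="mvvpwpvjsr" (len 10), cursors c1@2 c2@7, authorship .1....2...
After op 2 (insert('k')): buffer="mvkvpwpvkjsr" (len 12), cursors c1@3 c2@9, authorship .11....22...
After op 3 (move_right): buffer="mvkvpwpvkjsr" (len 12), cursors c1@4 c2@10, authorship .11....22...
After op 4 (insert('m')): buffer="mvkvmpwpvkjmsr" (len 14), cursors c1@5 c2@12, authorship .11.1...22.2..
After op 5 (insert('b')): buffer="mvkvmbpwpvkjmbsr" (len 16), cursors c1@6 c2@14, authorship .11.11...22.22..
After op 6 (insert('m')): buffer="mvkvmbmpwpvkjmbmsr" (len 18), cursors c1@7 c2@16, authorship .11.111...22.222..
After op 7 (move_left): buffer="mvkvmbmpwpvkjmbmsr" (len 18), cursors c1@6 c2@15, authorship .11.111...22.222..
After op 8 (insert('s')): buffer="mvkvmbsmpwpvkjmbsmsr" (len 20), cursors c1@7 c2@17, authorship .11.1111...22.2222..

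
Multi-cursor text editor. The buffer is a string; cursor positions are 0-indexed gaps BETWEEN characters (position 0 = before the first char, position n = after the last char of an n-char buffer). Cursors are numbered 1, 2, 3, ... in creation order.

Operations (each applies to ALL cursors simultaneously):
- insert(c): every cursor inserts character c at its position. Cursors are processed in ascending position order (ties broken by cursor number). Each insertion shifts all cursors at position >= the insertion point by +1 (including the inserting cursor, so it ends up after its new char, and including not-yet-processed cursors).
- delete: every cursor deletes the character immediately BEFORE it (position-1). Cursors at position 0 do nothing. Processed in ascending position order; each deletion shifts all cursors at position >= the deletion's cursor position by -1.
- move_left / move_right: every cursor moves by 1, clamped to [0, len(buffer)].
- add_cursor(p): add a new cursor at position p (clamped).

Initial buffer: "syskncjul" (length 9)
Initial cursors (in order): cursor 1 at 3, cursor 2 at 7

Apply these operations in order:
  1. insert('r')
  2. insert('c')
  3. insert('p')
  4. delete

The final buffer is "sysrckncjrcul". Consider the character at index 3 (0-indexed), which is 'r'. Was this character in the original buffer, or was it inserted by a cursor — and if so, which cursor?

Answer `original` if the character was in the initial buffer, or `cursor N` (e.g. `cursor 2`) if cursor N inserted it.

Answer: cursor 1

Derivation:
After op 1 (insert('r')): buffer="sysrkncjrul" (len 11), cursors c1@4 c2@9, authorship ...1....2..
After op 2 (insert('c')): buffer="sysrckncjrcul" (len 13), cursors c1@5 c2@11, authorship ...11....22..
After op 3 (insert('p')): buffer="sysrcpkncjrcpul" (len 15), cursors c1@6 c2@13, authorship ...111....222..
After op 4 (delete): buffer="sysrckncjrcul" (len 13), cursors c1@5 c2@11, authorship ...11....22..
Authorship (.=original, N=cursor N): . . . 1 1 . . . . 2 2 . .
Index 3: author = 1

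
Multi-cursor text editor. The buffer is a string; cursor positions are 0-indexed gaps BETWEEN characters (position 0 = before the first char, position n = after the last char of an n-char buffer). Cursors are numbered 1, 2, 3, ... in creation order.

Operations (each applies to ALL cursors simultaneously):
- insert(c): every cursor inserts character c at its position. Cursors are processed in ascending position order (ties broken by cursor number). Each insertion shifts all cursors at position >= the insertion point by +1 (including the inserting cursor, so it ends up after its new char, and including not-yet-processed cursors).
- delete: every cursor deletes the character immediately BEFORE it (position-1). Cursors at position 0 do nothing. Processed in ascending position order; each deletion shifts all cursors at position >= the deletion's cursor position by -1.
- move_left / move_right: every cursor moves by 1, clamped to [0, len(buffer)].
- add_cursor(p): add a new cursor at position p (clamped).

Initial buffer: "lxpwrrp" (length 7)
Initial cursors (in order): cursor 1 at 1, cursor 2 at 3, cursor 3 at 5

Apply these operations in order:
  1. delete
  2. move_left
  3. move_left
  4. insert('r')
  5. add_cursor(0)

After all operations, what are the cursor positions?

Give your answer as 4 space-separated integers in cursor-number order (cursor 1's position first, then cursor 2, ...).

After op 1 (delete): buffer="xwrp" (len 4), cursors c1@0 c2@1 c3@2, authorship ....
After op 2 (move_left): buffer="xwrp" (len 4), cursors c1@0 c2@0 c3@1, authorship ....
After op 3 (move_left): buffer="xwrp" (len 4), cursors c1@0 c2@0 c3@0, authorship ....
After op 4 (insert('r')): buffer="rrrxwrp" (len 7), cursors c1@3 c2@3 c3@3, authorship 123....
After op 5 (add_cursor(0)): buffer="rrrxwrp" (len 7), cursors c4@0 c1@3 c2@3 c3@3, authorship 123....

Answer: 3 3 3 0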